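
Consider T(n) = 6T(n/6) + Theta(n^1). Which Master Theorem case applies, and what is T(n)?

Master Theorem for T(n) = 6T(n/6) + O(n^1):

a = 6, b = 6, c = 1
log_b(a) = log_6(6) = 1.0000

Case 2: c = 1 = log_6(6) = 1.0000
T(n) = O(n^1 log n) = O(n log n)

For T(n) = 6T(n/6) + O(n^1): log_6(6) = 1.0000. This is Case 2 of the Master Theorem (c = log_b(a), equal work at all levels), giving O(n log n).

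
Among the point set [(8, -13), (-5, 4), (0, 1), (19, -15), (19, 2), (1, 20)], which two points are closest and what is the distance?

Computing all pairwise distances among 6 points:

d((8, -13), (-5, 4)) = 21.4009
d((8, -13), (0, 1)) = 16.1245
d((8, -13), (19, -15)) = 11.1803
d((8, -13), (19, 2)) = 18.6011
d((8, -13), (1, 20)) = 33.7343
d((-5, 4), (0, 1)) = 5.831 <-- minimum
d((-5, 4), (19, -15)) = 30.6105
d((-5, 4), (19, 2)) = 24.0832
d((-5, 4), (1, 20)) = 17.088
d((0, 1), (19, -15)) = 24.8395
d((0, 1), (19, 2)) = 19.0263
d((0, 1), (1, 20)) = 19.0263
d((19, -15), (19, 2)) = 17.0
d((19, -15), (1, 20)) = 39.3573
d((19, 2), (1, 20)) = 25.4558

Closest pair: (-5, 4) and (0, 1) with distance 5.831

The closest pair is (-5, 4) and (0, 1) with Euclidean distance 5.831. For 6 points, brute-force pairwise comparison is shown above. For large n, the divide-and-conquer algorithm (sort by x, recurse on halves, check the dividing strip) achieves O(n log n).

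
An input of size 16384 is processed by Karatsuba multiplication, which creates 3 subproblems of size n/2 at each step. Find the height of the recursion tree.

For divide and conquer with division factor 2:

Problem sizes at each level:
Level 0: 16384
Level 1: 8192
Level 2: 4096
Level 3: 2048
Level 4: 1024
Level 5: 512
Level 6: 256
Level 7: 128
Level 8: 64
Level 9: 32
Level 10: 16
Level 11: 8
Level 12: 4
Level 13: 2
Level 14: 1

The root is level 0 and the size-1 base case is level 14 (the tree spans levels 0 through 14, i.e. 15 levels counting the root), so the depth is the number of divisions: log_2(16384) = 14

The recursion tree depth is log_2(16384) = 14. At each level, the problem size is divided by 2, so it takes 14 divisions to reduce to a base case of size 1. The algorithm makes 3 recursive calls at each level.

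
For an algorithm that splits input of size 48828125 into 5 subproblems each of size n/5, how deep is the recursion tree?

For divide and conquer with division factor 5:

Problem sizes at each level:
Level 0: 48828125
Level 1: 9765625
Level 2: 1953125
Level 3: 390625
Level 4: 78125
Level 5: 15625
Level 6: 3125
Level 7: 625
Level 8: 125
Level 9: 25
Level 10: 5
Level 11: 1

The root is level 0 and the size-1 base case is level 11 (the tree spans levels 0 through 11, i.e. 12 levels counting the root), so the depth is the number of divisions: log_5(48828125) = 11

The recursion tree depth is log_5(48828125) = 11. At each level, the problem size is divided by 5, so it takes 11 divisions to reduce to a base case of size 1. The algorithm makes 5 recursive calls at each level.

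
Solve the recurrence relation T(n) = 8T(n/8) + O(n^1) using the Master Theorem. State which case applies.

Master Theorem for T(n) = 8T(n/8) + O(n^1):

a = 8, b = 8, c = 1
log_b(a) = log_8(8) = 1.0000

Case 2: c = 1 = log_8(8) = 1.0000
T(n) = O(n^1 log n) = O(n log n)

For T(n) = 8T(n/8) + O(n^1): log_8(8) = 1.0000. This is Case 2 of the Master Theorem (c = log_b(a), equal work at all levels), giving O(n log n).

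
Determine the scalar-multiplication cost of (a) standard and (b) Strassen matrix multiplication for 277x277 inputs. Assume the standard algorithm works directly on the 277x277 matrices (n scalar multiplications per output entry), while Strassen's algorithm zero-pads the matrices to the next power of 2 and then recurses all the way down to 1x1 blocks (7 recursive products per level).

Matrix multiplication for 277x277 matrices:

Strassen's algorithm requires power-of-2 dimensions. Pad 277x277 to 512x512 (next power of 2).

Standard algorithm: 277^3 = 21253933 multiplications
Strassen's algorithm: 7^(log2(512)) = 7^9 = 40353607 multiplications
Difference: 21253933 - 40353607 = -19099674 (Strassen uses MORE here due to padding overhead — for small or just-over-power-of-2 n, padding can outweigh the per-level savings)

Standard: 21253933 multiplications (277^3). Strassen: 40353607 multiplications (7^9, after padding to 512x512). Strassen reduces 8 recursive multiplications to 7 at each level.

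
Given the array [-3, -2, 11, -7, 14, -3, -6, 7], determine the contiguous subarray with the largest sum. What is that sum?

Using Kadane's algorithm on [-3, -2, 11, -7, 14, -3, -6, 7]:

Scanning through the array:
Position 1 (value -2): max_ending_here = -2, max_so_far = -2
Position 2 (value 11): max_ending_here = 11, max_so_far = 11
Position 3 (value -7): max_ending_here = 4, max_so_far = 11
Position 4 (value 14): max_ending_here = 18, max_so_far = 18
Position 5 (value -3): max_ending_here = 15, max_so_far = 18
Position 6 (value -6): max_ending_here = 9, max_so_far = 18
Position 7 (value 7): max_ending_here = 16, max_so_far = 18

Maximum subarray: [11, -7, 14]
Maximum sum: 18

The maximum subarray is [11, -7, 14] with sum 18. This subarray runs from index 2 to index 4.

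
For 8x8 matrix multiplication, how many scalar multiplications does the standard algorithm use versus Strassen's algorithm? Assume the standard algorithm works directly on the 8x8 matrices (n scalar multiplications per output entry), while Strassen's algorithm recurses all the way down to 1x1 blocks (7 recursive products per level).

Matrix multiplication for 8x8 matrices:

Standard algorithm: 8^3 = 512 multiplications
Strassen's algorithm: 7^(log2(8)) = 7^3 = 343 multiplications
Savings: 512 - 343 = 169 multiplications

Standard: 512 multiplications (8^3). Strassen: 343 multiplications (7^3). Strassen reduces 8 recursive multiplications to 7 at each level.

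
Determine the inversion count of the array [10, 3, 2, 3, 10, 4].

Finding inversions in [10, 3, 2, 3, 10, 4]:

(0, 1): arr[0]=10 > arr[1]=3
(0, 2): arr[0]=10 > arr[2]=2
(0, 3): arr[0]=10 > arr[3]=3
(0, 5): arr[0]=10 > arr[5]=4
(1, 2): arr[1]=3 > arr[2]=2
(4, 5): arr[4]=10 > arr[5]=4

Total inversions: 6

The array has 6 inversion(s): (0,1), (0,2), (0,3), (0,5), (1,2), (4,5). Each pair (i,j) satisfies i < j and arr[i] > arr[j].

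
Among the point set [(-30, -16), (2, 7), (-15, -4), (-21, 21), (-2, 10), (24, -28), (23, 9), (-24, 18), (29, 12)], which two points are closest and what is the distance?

Computing all pairwise distances among 9 points:

d((-30, -16), (2, 7)) = 39.4081
d((-30, -16), (-15, -4)) = 19.2094
d((-30, -16), (-21, 21)) = 38.0789
d((-30, -16), (-2, 10)) = 38.2099
d((-30, -16), (24, -28)) = 55.3173
d((-30, -16), (23, 9)) = 58.6003
d((-30, -16), (-24, 18)) = 34.5254
d((-30, -16), (29, 12)) = 65.307
d((2, 7), (-15, -4)) = 20.2485
d((2, 7), (-21, 21)) = 26.9258
d((2, 7), (-2, 10)) = 5.0
d((2, 7), (24, -28)) = 41.3401
d((2, 7), (23, 9)) = 21.095
d((2, 7), (-24, 18)) = 28.2312
d((2, 7), (29, 12)) = 27.4591
d((-15, -4), (-21, 21)) = 25.7099
d((-15, -4), (-2, 10)) = 19.105
d((-15, -4), (24, -28)) = 45.793
d((-15, -4), (23, 9)) = 40.1622
d((-15, -4), (-24, 18)) = 23.7697
d((-15, -4), (29, 12)) = 46.8188
d((-21, 21), (-2, 10)) = 21.9545
d((-21, 21), (24, -28)) = 66.5282
d((-21, 21), (23, 9)) = 45.607
d((-21, 21), (-24, 18)) = 4.2426 <-- minimum
d((-21, 21), (29, 12)) = 50.8035
d((-2, 10), (24, -28)) = 46.0435
d((-2, 10), (23, 9)) = 25.02
d((-2, 10), (-24, 18)) = 23.4094
d((-2, 10), (29, 12)) = 31.0644
d((24, -28), (23, 9)) = 37.0135
d((24, -28), (-24, 18)) = 66.4831
d((24, -28), (29, 12)) = 40.3113
d((23, 9), (-24, 18)) = 47.8539
d((23, 9), (29, 12)) = 6.7082
d((-24, 18), (29, 12)) = 53.3385

Closest pair: (-21, 21) and (-24, 18) with distance 4.2426

The closest pair is (-21, 21) and (-24, 18) with Euclidean distance 4.2426. For 9 points, brute-force pairwise comparison is shown above. For large n, the divide-and-conquer algorithm (sort by x, recurse on halves, check the dividing strip) achieves O(n log n).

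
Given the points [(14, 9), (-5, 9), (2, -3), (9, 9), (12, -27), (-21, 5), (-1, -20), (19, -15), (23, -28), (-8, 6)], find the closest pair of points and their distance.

Computing all pairwise distances among 10 points:

d((14, 9), (-5, 9)) = 19.0
d((14, 9), (2, -3)) = 16.9706
d((14, 9), (9, 9)) = 5.0
d((14, 9), (12, -27)) = 36.0555
d((14, 9), (-21, 5)) = 35.2278
d((14, 9), (-1, -20)) = 32.6497
d((14, 9), (19, -15)) = 24.5153
d((14, 9), (23, -28)) = 38.0789
d((14, 9), (-8, 6)) = 22.2036
d((-5, 9), (2, -3)) = 13.8924
d((-5, 9), (9, 9)) = 14.0
d((-5, 9), (12, -27)) = 39.8121
d((-5, 9), (-21, 5)) = 16.4924
d((-5, 9), (-1, -20)) = 29.2746
d((-5, 9), (19, -15)) = 33.9411
d((-5, 9), (23, -28)) = 46.4004
d((-5, 9), (-8, 6)) = 4.2426 <-- minimum
d((2, -3), (9, 9)) = 13.8924
d((2, -3), (12, -27)) = 26.0
d((2, -3), (-21, 5)) = 24.3516
d((2, -3), (-1, -20)) = 17.2627
d((2, -3), (19, -15)) = 20.8087
d((2, -3), (23, -28)) = 32.6497
d((2, -3), (-8, 6)) = 13.4536
d((9, 9), (12, -27)) = 36.1248
d((9, 9), (-21, 5)) = 30.2655
d((9, 9), (-1, -20)) = 30.6757
d((9, 9), (19, -15)) = 26.0
d((9, 9), (23, -28)) = 39.5601
d((9, 9), (-8, 6)) = 17.2627
d((12, -27), (-21, 5)) = 45.9674
d((12, -27), (-1, -20)) = 14.7648
d((12, -27), (19, -15)) = 13.8924
d((12, -27), (23, -28)) = 11.0454
d((12, -27), (-8, 6)) = 38.5876
d((-21, 5), (-1, -20)) = 32.0156
d((-21, 5), (19, -15)) = 44.7214
d((-21, 5), (23, -28)) = 55.0
d((-21, 5), (-8, 6)) = 13.0384
d((-1, -20), (19, -15)) = 20.6155
d((-1, -20), (23, -28)) = 25.2982
d((-1, -20), (-8, 6)) = 26.9258
d((19, -15), (23, -28)) = 13.6015
d((19, -15), (-8, 6)) = 34.2053
d((23, -28), (-8, 6)) = 46.0109

Closest pair: (-5, 9) and (-8, 6) with distance 4.2426

The closest pair is (-5, 9) and (-8, 6) with Euclidean distance 4.2426. For 10 points, brute-force pairwise comparison is shown above. For large n, the divide-and-conquer algorithm (sort by x, recurse on halves, check the dividing strip) achieves O(n log n).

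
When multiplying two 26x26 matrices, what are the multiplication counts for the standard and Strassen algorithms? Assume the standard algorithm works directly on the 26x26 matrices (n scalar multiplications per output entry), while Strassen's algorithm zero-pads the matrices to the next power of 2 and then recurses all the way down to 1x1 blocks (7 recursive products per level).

Matrix multiplication for 26x26 matrices:

Strassen's algorithm requires power-of-2 dimensions. Pad 26x26 to 32x32 (next power of 2).

Standard algorithm: 26^3 = 17576 multiplications
Strassen's algorithm: 7^(log2(32)) = 7^5 = 16807 multiplications
Savings: 17576 - 16807 = 769 multiplications

Standard: 17576 multiplications (26^3). Strassen: 16807 multiplications (7^5, after padding to 32x32). Strassen reduces 8 recursive multiplications to 7 at each level.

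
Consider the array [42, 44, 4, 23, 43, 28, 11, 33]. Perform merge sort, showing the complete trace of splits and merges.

Merge sort trace:

Split: [42, 44, 4, 23, 43, 28, 11, 33] -> [42, 44, 4, 23] and [43, 28, 11, 33]
  Split: [42, 44, 4, 23] -> [42, 44] and [4, 23]
    Split: [42, 44] -> [42] and [44]
    Merge: [42] + [44] -> [42, 44]
    Split: [4, 23] -> [4] and [23]
    Merge: [4] + [23] -> [4, 23]
  Merge: [42, 44] + [4, 23] -> [4, 23, 42, 44]
  Split: [43, 28, 11, 33] -> [43, 28] and [11, 33]
    Split: [43, 28] -> [43] and [28]
    Merge: [43] + [28] -> [28, 43]
    Split: [11, 33] -> [11] and [33]
    Merge: [11] + [33] -> [11, 33]
  Merge: [28, 43] + [11, 33] -> [11, 28, 33, 43]
Merge: [4, 23, 42, 44] + [11, 28, 33, 43] -> [4, 11, 23, 28, 33, 42, 43, 44]

Final sorted array: [4, 11, 23, 28, 33, 42, 43, 44]

The merge sort proceeds by recursively splitting the array and merging sorted halves.
After all merges, the sorted array is [4, 11, 23, 28, 33, 42, 43, 44].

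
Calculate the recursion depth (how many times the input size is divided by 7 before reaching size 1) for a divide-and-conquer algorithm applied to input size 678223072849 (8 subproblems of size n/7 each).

For divide and conquer with division factor 7:

Problem sizes at each level:
Level 0: 678223072849
Level 1: 96889010407
Level 2: 13841287201
Level 3: 1977326743
Level 4: 282475249
Level 5: 40353607
Level 6: 5764801
Level 7: 823543
Level 8: 117649
Level 9: 16807
Level 10: 2401
Level 11: 343
Level 12: 49
Level 13: 7
Level 14: 1

The root is level 0 and the size-1 base case is level 14 (the tree spans levels 0 through 14, i.e. 15 levels counting the root), so the depth is the number of divisions: log_7(678223072849) = 14

The recursion tree depth is log_7(678223072849) = 14. At each level, the problem size is divided by 7, so it takes 14 divisions to reduce to a base case of size 1. The algorithm makes 8 recursive calls at each level.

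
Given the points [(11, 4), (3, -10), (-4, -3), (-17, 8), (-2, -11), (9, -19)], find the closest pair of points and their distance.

Computing all pairwise distances among 6 points:

d((11, 4), (3, -10)) = 16.1245
d((11, 4), (-4, -3)) = 16.5529
d((11, 4), (-17, 8)) = 28.2843
d((11, 4), (-2, -11)) = 19.8494
d((11, 4), (9, -19)) = 23.0868
d((3, -10), (-4, -3)) = 9.8995
d((3, -10), (-17, 8)) = 26.9072
d((3, -10), (-2, -11)) = 5.099 <-- minimum
d((3, -10), (9, -19)) = 10.8167
d((-4, -3), (-17, 8)) = 17.0294
d((-4, -3), (-2, -11)) = 8.2462
d((-4, -3), (9, -19)) = 20.6155
d((-17, 8), (-2, -11)) = 24.2074
d((-17, 8), (9, -19)) = 37.4833
d((-2, -11), (9, -19)) = 13.6015

Closest pair: (3, -10) and (-2, -11) with distance 5.099

The closest pair is (3, -10) and (-2, -11) with Euclidean distance 5.099. For 6 points, brute-force pairwise comparison is shown above. For large n, the divide-and-conquer algorithm (sort by x, recurse on halves, check the dividing strip) achieves O(n log n).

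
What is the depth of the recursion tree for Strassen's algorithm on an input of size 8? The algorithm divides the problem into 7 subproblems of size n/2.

For divide and conquer with division factor 2:

Problem sizes at each level:
Level 0: 8
Level 1: 4
Level 2: 2
Level 3: 1

The root is level 0 and the size-1 base case is level 3 (the tree spans levels 0 through 3, i.e. 4 levels counting the root), so the depth is the number of divisions: log_2(8) = 3

The recursion tree depth is log_2(8) = 3. At each level, the problem size is divided by 2, so it takes 3 divisions to reduce to a base case of size 1. The algorithm makes 7 recursive calls at each level.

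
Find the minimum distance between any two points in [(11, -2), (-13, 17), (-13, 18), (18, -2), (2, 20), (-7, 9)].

Computing all pairwise distances among 6 points:

d((11, -2), (-13, 17)) = 30.6105
d((11, -2), (-13, 18)) = 31.241
d((11, -2), (18, -2)) = 7.0
d((11, -2), (2, 20)) = 23.7697
d((11, -2), (-7, 9)) = 21.095
d((-13, 17), (-13, 18)) = 1.0 <-- minimum
d((-13, 17), (18, -2)) = 36.3593
d((-13, 17), (2, 20)) = 15.2971
d((-13, 17), (-7, 9)) = 10.0
d((-13, 18), (18, -2)) = 36.8917
d((-13, 18), (2, 20)) = 15.1327
d((-13, 18), (-7, 9)) = 10.8167
d((18, -2), (2, 20)) = 27.2029
d((18, -2), (-7, 9)) = 27.313
d((2, 20), (-7, 9)) = 14.2127

Closest pair: (-13, 17) and (-13, 18) with distance 1.0

The closest pair is (-13, 17) and (-13, 18) with Euclidean distance 1.0. For 6 points, brute-force pairwise comparison is shown above. For large n, the divide-and-conquer algorithm (sort by x, recurse on halves, check the dividing strip) achieves O(n log n).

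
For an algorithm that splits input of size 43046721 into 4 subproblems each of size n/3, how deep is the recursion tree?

For divide and conquer with division factor 3:

Problem sizes at each level:
Level 0: 43046721
Level 1: 14348907
Level 2: 4782969
Level 3: 1594323
Level 4: 531441
Level 5: 177147
Level 6: 59049
Level 7: 19683
Level 8: 6561
Level 9: 2187
Level 10: 729
Level 11: 243
Level 12: 81
Level 13: 27
Level 14: 9
Level 15: 3
Level 16: 1

The root is level 0 and the size-1 base case is level 16 (the tree spans levels 0 through 16, i.e. 17 levels counting the root), so the depth is the number of divisions: log_3(43046721) = 16

The recursion tree depth is log_3(43046721) = 16. At each level, the problem size is divided by 3, so it takes 16 divisions to reduce to a base case of size 1. The algorithm makes 4 recursive calls at each level.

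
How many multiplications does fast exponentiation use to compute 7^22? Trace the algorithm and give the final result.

Computing 7^22 by squaring (build up from 7^1; each line after the first costs one multiplication):

7^1 = 7
7^2 = (7^1)^2 = 7^2 = 49
7^4 = (7^2)^2 = 49^2 = 2401
7^5 = 7 * 7^4 = 7 * 2401 = 16807
7^10 = (7^5)^2 = 16807^2 = 282475249
7^11 = 7 * 7^10 = 7 * 282475249 = 1977326743
7^22 = (7^11)^2 = 1977326743^2 = 3909821048582988049

Result: 3909821048582988049
Multiplications needed: 6 (6 lines after 7^1)

7^22 = 3909821048582988049. Using exponentiation by squaring, this requires 6 multiplications. The key idea: if the exponent is even, square the half-power; if odd, multiply by the base once.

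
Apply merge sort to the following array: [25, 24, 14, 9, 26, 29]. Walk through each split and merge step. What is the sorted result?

Merge sort trace:

Split: [25, 24, 14, 9, 26, 29] -> [25, 24, 14] and [9, 26, 29]
  Split: [25, 24, 14] -> [25] and [24, 14]
    Split: [24, 14] -> [24] and [14]
    Merge: [24] + [14] -> [14, 24]
  Merge: [25] + [14, 24] -> [14, 24, 25]
  Split: [9, 26, 29] -> [9] and [26, 29]
    Split: [26, 29] -> [26] and [29]
    Merge: [26] + [29] -> [26, 29]
  Merge: [9] + [26, 29] -> [9, 26, 29]
Merge: [14, 24, 25] + [9, 26, 29] -> [9, 14, 24, 25, 26, 29]

Final sorted array: [9, 14, 24, 25, 26, 29]

The merge sort proceeds by recursively splitting the array and merging sorted halves.
After all merges, the sorted array is [9, 14, 24, 25, 26, 29].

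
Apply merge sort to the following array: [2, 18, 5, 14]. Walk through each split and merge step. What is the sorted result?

Merge sort trace:

Split: [2, 18, 5, 14] -> [2, 18] and [5, 14]
  Split: [2, 18] -> [2] and [18]
  Merge: [2] + [18] -> [2, 18]
  Split: [5, 14] -> [5] and [14]
  Merge: [5] + [14] -> [5, 14]
Merge: [2, 18] + [5, 14] -> [2, 5, 14, 18]

Final sorted array: [2, 5, 14, 18]

The merge sort proceeds by recursively splitting the array and merging sorted halves.
After all merges, the sorted array is [2, 5, 14, 18].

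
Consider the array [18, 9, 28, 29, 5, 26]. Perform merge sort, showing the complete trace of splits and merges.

Merge sort trace:

Split: [18, 9, 28, 29, 5, 26] -> [18, 9, 28] and [29, 5, 26]
  Split: [18, 9, 28] -> [18] and [9, 28]
    Split: [9, 28] -> [9] and [28]
    Merge: [9] + [28] -> [9, 28]
  Merge: [18] + [9, 28] -> [9, 18, 28]
  Split: [29, 5, 26] -> [29] and [5, 26]
    Split: [5, 26] -> [5] and [26]
    Merge: [5] + [26] -> [5, 26]
  Merge: [29] + [5, 26] -> [5, 26, 29]
Merge: [9, 18, 28] + [5, 26, 29] -> [5, 9, 18, 26, 28, 29]

Final sorted array: [5, 9, 18, 26, 28, 29]

The merge sort proceeds by recursively splitting the array and merging sorted halves.
After all merges, the sorted array is [5, 9, 18, 26, 28, 29].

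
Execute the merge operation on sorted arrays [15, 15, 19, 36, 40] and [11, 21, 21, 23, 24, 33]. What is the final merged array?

Merging process:

Compare 15 vs 11: take 11 from right. Merged: [11]
Compare 15 vs 21: take 15 from left. Merged: [11, 15]
Compare 15 vs 21: take 15 from left. Merged: [11, 15, 15]
Compare 19 vs 21: take 19 from left. Merged: [11, 15, 15, 19]
Compare 36 vs 21: take 21 from right. Merged: [11, 15, 15, 19, 21]
Compare 36 vs 21: take 21 from right. Merged: [11, 15, 15, 19, 21, 21]
Compare 36 vs 23: take 23 from right. Merged: [11, 15, 15, 19, 21, 21, 23]
Compare 36 vs 24: take 24 from right. Merged: [11, 15, 15, 19, 21, 21, 23, 24]
Compare 36 vs 33: take 33 from right. Merged: [11, 15, 15, 19, 21, 21, 23, 24, 33]
Append remaining from left: [36, 40]. Merged: [11, 15, 15, 19, 21, 21, 23, 24, 33, 36, 40]

Final merged array: [11, 15, 15, 19, 21, 21, 23, 24, 33, 36, 40]
Total comparisons: 9

The merged array is [11, 15, 15, 19, 21, 21, 23, 24, 33, 36, 40], requiring 9 comparisons. The merge step runs in O(n) time where n is the total number of elements.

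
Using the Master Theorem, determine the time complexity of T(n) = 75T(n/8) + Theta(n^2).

Master Theorem for T(n) = 75T(n/8) + O(n^2):

a = 75, b = 8, c = 2
log_b(a) = log_8(75) = 2.0763

Case 1: c = 2 < log_8(75) = 2.0763
T(n) = O(n^(log_8 75))

For T(n) = 75T(n/8) + O(n^2): log_8(75) = 2.0763. This is Case 1 of the Master Theorem (c < log_b(a), work dominated by leaves), giving O(n^(log_8 75)).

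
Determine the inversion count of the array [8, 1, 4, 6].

Finding inversions in [8, 1, 4, 6]:

(0, 1): arr[0]=8 > arr[1]=1
(0, 2): arr[0]=8 > arr[2]=4
(0, 3): arr[0]=8 > arr[3]=6

Total inversions: 3

The array has 3 inversion(s): (0,1), (0,2), (0,3). Each pair (i,j) satisfies i < j and arr[i] > arr[j].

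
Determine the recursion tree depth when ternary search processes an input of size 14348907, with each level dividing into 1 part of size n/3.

For divide and conquer with division factor 3:

Problem sizes at each level:
Level 0: 14348907
Level 1: 4782969
Level 2: 1594323
Level 3: 531441
Level 4: 177147
Level 5: 59049
Level 6: 19683
Level 7: 6561
Level 8: 2187
Level 9: 729
Level 10: 243
Level 11: 81
Level 12: 27
Level 13: 9
Level 14: 3
Level 15: 1

The root is level 0 and the size-1 base case is level 15 (the tree spans levels 0 through 15, i.e. 16 levels counting the root), so the depth is the number of divisions: log_3(14348907) = 15

The recursion tree depth is log_3(14348907) = 15. At each level, the problem size is divided by 3, so it takes 15 divisions to reduce to a base case of size 1. The algorithm makes 1 recursive call at each level.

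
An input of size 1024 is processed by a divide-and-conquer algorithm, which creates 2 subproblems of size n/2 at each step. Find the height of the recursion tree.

For divide and conquer with division factor 2:

Problem sizes at each level:
Level 0: 1024
Level 1: 512
Level 2: 256
Level 3: 128
Level 4: 64
Level 5: 32
Level 6: 16
Level 7: 8
Level 8: 4
Level 9: 2
Level 10: 1

The root is level 0 and the size-1 base case is level 10 (the tree spans levels 0 through 10, i.e. 11 levels counting the root), so the depth is the number of divisions: log_2(1024) = 10

The recursion tree depth is log_2(1024) = 10. At each level, the problem size is divided by 2, so it takes 10 divisions to reduce to a base case of size 1. The algorithm makes 2 recursive calls at each level.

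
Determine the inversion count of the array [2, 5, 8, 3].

Finding inversions in [2, 5, 8, 3]:

(1, 3): arr[1]=5 > arr[3]=3
(2, 3): arr[2]=8 > arr[3]=3

Total inversions: 2

The array has 2 inversion(s): (1,3), (2,3). Each pair (i,j) satisfies i < j and arr[i] > arr[j].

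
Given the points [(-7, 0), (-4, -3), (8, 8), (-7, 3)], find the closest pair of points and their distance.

Computing all pairwise distances among 4 points:

d((-7, 0), (-4, -3)) = 4.2426
d((-7, 0), (8, 8)) = 17.0
d((-7, 0), (-7, 3)) = 3.0 <-- minimum
d((-4, -3), (8, 8)) = 16.2788
d((-4, -3), (-7, 3)) = 6.7082
d((8, 8), (-7, 3)) = 15.8114

Closest pair: (-7, 0) and (-7, 3) with distance 3.0

The closest pair is (-7, 0) and (-7, 3) with Euclidean distance 3.0. For 4 points, brute-force pairwise comparison is shown above. For large n, the divide-and-conquer algorithm (sort by x, recurse on halves, check the dividing strip) achieves O(n log n).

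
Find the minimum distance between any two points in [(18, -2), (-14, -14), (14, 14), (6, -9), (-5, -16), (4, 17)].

Computing all pairwise distances among 6 points:

d((18, -2), (-14, -14)) = 34.176
d((18, -2), (14, 14)) = 16.4924
d((18, -2), (6, -9)) = 13.8924
d((18, -2), (-5, -16)) = 26.9258
d((18, -2), (4, 17)) = 23.6008
d((-14, -14), (14, 14)) = 39.598
d((-14, -14), (6, -9)) = 20.6155
d((-14, -14), (-5, -16)) = 9.2195 <-- minimum
d((-14, -14), (4, 17)) = 35.8469
d((14, 14), (6, -9)) = 24.3516
d((14, 14), (-5, -16)) = 35.5106
d((14, 14), (4, 17)) = 10.4403
d((6, -9), (-5, -16)) = 13.0384
d((6, -9), (4, 17)) = 26.0768
d((-5, -16), (4, 17)) = 34.2053

Closest pair: (-14, -14) and (-5, -16) with distance 9.2195

The closest pair is (-14, -14) and (-5, -16) with Euclidean distance 9.2195. For 6 points, brute-force pairwise comparison is shown above. For large n, the divide-and-conquer algorithm (sort by x, recurse on halves, check the dividing strip) achieves O(n log n).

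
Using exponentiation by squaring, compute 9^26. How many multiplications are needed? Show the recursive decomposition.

Computing 9^26 by squaring (build up from 9^1; each line after the first costs one multiplication):

9^1 = 9
9^2 = (9^1)^2 = 9^2 = 81
9^3 = 9 * 9^2 = 9 * 81 = 729
9^6 = (9^3)^2 = 729^2 = 531441
9^12 = (9^6)^2 = 531441^2 = 282429536481
9^13 = 9 * 9^12 = 9 * 282429536481 = 2541865828329
9^26 = (9^13)^2 = 2541865828329^2 = 6461081889226673298932241

Result: 6461081889226673298932241
Multiplications needed: 6 (6 lines after 9^1)

9^26 = 6461081889226673298932241. Using exponentiation by squaring, this requires 6 multiplications. The key idea: if the exponent is even, square the half-power; if odd, multiply by the base once.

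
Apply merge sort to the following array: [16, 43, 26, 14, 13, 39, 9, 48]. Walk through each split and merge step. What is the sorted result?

Merge sort trace:

Split: [16, 43, 26, 14, 13, 39, 9, 48] -> [16, 43, 26, 14] and [13, 39, 9, 48]
  Split: [16, 43, 26, 14] -> [16, 43] and [26, 14]
    Split: [16, 43] -> [16] and [43]
    Merge: [16] + [43] -> [16, 43]
    Split: [26, 14] -> [26] and [14]
    Merge: [26] + [14] -> [14, 26]
  Merge: [16, 43] + [14, 26] -> [14, 16, 26, 43]
  Split: [13, 39, 9, 48] -> [13, 39] and [9, 48]
    Split: [13, 39] -> [13] and [39]
    Merge: [13] + [39] -> [13, 39]
    Split: [9, 48] -> [9] and [48]
    Merge: [9] + [48] -> [9, 48]
  Merge: [13, 39] + [9, 48] -> [9, 13, 39, 48]
Merge: [14, 16, 26, 43] + [9, 13, 39, 48] -> [9, 13, 14, 16, 26, 39, 43, 48]

Final sorted array: [9, 13, 14, 16, 26, 39, 43, 48]

The merge sort proceeds by recursively splitting the array and merging sorted halves.
After all merges, the sorted array is [9, 13, 14, 16, 26, 39, 43, 48].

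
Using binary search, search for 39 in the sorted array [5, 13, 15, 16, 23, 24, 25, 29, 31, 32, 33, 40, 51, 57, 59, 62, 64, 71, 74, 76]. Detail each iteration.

Binary search for 39 in [5, 13, 15, 16, 23, 24, 25, 29, 31, 32, 33, 40, 51, 57, 59, 62, 64, 71, 74, 76]:

lo=0, hi=19, mid=9, arr[mid]=32 -> 32 < 39, search right half
lo=10, hi=19, mid=14, arr[mid]=59 -> 59 > 39, search left half
lo=10, hi=13, mid=11, arr[mid]=40 -> 40 > 39, search left half
lo=10, hi=10, mid=10, arr[mid]=33 -> 33 < 39, search right half
lo=11 > hi=10, target 39 not found

Binary search determines that 39 is not in the array after 4 comparisons. The search space was exhausted without finding the target.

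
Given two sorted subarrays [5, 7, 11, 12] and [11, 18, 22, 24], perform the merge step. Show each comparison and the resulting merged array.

Merging process:

Compare 5 vs 11: take 5 from left. Merged: [5]
Compare 7 vs 11: take 7 from left. Merged: [5, 7]
Compare 11 vs 11: take 11 from left. Merged: [5, 7, 11]
Compare 12 vs 11: take 11 from right. Merged: [5, 7, 11, 11]
Compare 12 vs 18: take 12 from left. Merged: [5, 7, 11, 11, 12]
Append remaining from right: [18, 22, 24]. Merged: [5, 7, 11, 11, 12, 18, 22, 24]

Final merged array: [5, 7, 11, 11, 12, 18, 22, 24]
Total comparisons: 5

The merged array is [5, 7, 11, 11, 12, 18, 22, 24], requiring 5 comparisons. The merge step runs in O(n) time where n is the total number of elements.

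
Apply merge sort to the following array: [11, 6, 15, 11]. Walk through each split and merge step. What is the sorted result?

Merge sort trace:

Split: [11, 6, 15, 11] -> [11, 6] and [15, 11]
  Split: [11, 6] -> [11] and [6]
  Merge: [11] + [6] -> [6, 11]
  Split: [15, 11] -> [15] and [11]
  Merge: [15] + [11] -> [11, 15]
Merge: [6, 11] + [11, 15] -> [6, 11, 11, 15]

Final sorted array: [6, 11, 11, 15]

The merge sort proceeds by recursively splitting the array and merging sorted halves.
After all merges, the sorted array is [6, 11, 11, 15].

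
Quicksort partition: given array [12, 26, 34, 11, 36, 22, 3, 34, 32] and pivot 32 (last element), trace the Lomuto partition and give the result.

Lomuto partition with pivot = 32:

Initial array: [12, 26, 34, 11, 36, 22, 3, 34, 32]

arr[0]=12 <= 32: swap with position 0, array becomes [12, 26, 34, 11, 36, 22, 3, 34, 32]
arr[1]=26 <= 32: swap with position 1, array becomes [12, 26, 34, 11, 36, 22, 3, 34, 32]
arr[2]=34 > 32: no swap
arr[3]=11 <= 32: swap with position 2, array becomes [12, 26, 11, 34, 36, 22, 3, 34, 32]
arr[4]=36 > 32: no swap
arr[5]=22 <= 32: swap with position 3, array becomes [12, 26, 11, 22, 36, 34, 3, 34, 32]
arr[6]=3 <= 32: swap with position 4, array becomes [12, 26, 11, 22, 3, 34, 36, 34, 32]
arr[7]=34 > 32: no swap

Place pivot at position 5: [12, 26, 11, 22, 3, 32, 36, 34, 34]
Pivot position: 5

After partitioning with pivot 32, the array becomes [12, 26, 11, 22, 3, 32, 36, 34, 34]. The pivot is placed at index 5. All elements to the left of the pivot are <= 32, and all elements to the right are > 32.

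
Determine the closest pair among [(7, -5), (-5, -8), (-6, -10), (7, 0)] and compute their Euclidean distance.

Computing all pairwise distances among 4 points:

d((7, -5), (-5, -8)) = 12.3693
d((7, -5), (-6, -10)) = 13.9284
d((7, -5), (7, 0)) = 5.0
d((-5, -8), (-6, -10)) = 2.2361 <-- minimum
d((-5, -8), (7, 0)) = 14.4222
d((-6, -10), (7, 0)) = 16.4012

Closest pair: (-5, -8) and (-6, -10) with distance 2.2361

The closest pair is (-5, -8) and (-6, -10) with Euclidean distance 2.2361. For 4 points, brute-force pairwise comparison is shown above. For large n, the divide-and-conquer algorithm (sort by x, recurse on halves, check the dividing strip) achieves O(n log n).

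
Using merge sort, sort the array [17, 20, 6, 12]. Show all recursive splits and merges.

Merge sort trace:

Split: [17, 20, 6, 12] -> [17, 20] and [6, 12]
  Split: [17, 20] -> [17] and [20]
  Merge: [17] + [20] -> [17, 20]
  Split: [6, 12] -> [6] and [12]
  Merge: [6] + [12] -> [6, 12]
Merge: [17, 20] + [6, 12] -> [6, 12, 17, 20]

Final sorted array: [6, 12, 17, 20]

The merge sort proceeds by recursively splitting the array and merging sorted halves.
After all merges, the sorted array is [6, 12, 17, 20].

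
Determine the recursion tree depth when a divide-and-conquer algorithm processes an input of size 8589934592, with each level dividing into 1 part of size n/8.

For divide and conquer with division factor 8:

Problem sizes at each level:
Level 0: 8589934592
Level 1: 1073741824
Level 2: 134217728
Level 3: 16777216
Level 4: 2097152
Level 5: 262144
Level 6: 32768
Level 7: 4096
Level 8: 512
Level 9: 64
Level 10: 8
Level 11: 1

The root is level 0 and the size-1 base case is level 11 (the tree spans levels 0 through 11, i.e. 12 levels counting the root), so the depth is the number of divisions: log_8(8589934592) = 11

The recursion tree depth is log_8(8589934592) = 11. At each level, the problem size is divided by 8, so it takes 11 divisions to reduce to a base case of size 1. The algorithm makes 1 recursive call at each level.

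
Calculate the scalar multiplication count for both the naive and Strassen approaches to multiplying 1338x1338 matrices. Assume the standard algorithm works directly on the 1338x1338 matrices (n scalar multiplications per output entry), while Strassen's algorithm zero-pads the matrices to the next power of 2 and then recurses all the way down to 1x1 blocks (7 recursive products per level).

Matrix multiplication for 1338x1338 matrices:

Strassen's algorithm requires power-of-2 dimensions. Pad 1338x1338 to 2048x2048 (next power of 2).

Standard algorithm: 1338^3 = 2395346472 multiplications
Strassen's algorithm: 7^(log2(2048)) = 7^11 = 1977326743 multiplications
Savings: 2395346472 - 1977326743 = 418019729 multiplications

Standard: 2395346472 multiplications (1338^3). Strassen: 1977326743 multiplications (7^11, after padding to 2048x2048). Strassen reduces 8 recursive multiplications to 7 at each level.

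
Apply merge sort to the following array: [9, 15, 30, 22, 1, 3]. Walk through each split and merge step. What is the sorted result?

Merge sort trace:

Split: [9, 15, 30, 22, 1, 3] -> [9, 15, 30] and [22, 1, 3]
  Split: [9, 15, 30] -> [9] and [15, 30]
    Split: [15, 30] -> [15] and [30]
    Merge: [15] + [30] -> [15, 30]
  Merge: [9] + [15, 30] -> [9, 15, 30]
  Split: [22, 1, 3] -> [22] and [1, 3]
    Split: [1, 3] -> [1] and [3]
    Merge: [1] + [3] -> [1, 3]
  Merge: [22] + [1, 3] -> [1, 3, 22]
Merge: [9, 15, 30] + [1, 3, 22] -> [1, 3, 9, 15, 22, 30]

Final sorted array: [1, 3, 9, 15, 22, 30]

The merge sort proceeds by recursively splitting the array and merging sorted halves.
After all merges, the sorted array is [1, 3, 9, 15, 22, 30].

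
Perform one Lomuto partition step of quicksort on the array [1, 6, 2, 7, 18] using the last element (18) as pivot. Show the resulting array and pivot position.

Lomuto partition with pivot = 18:

Initial array: [1, 6, 2, 7, 18]

arr[0]=1 <= 18: swap with position 0, array becomes [1, 6, 2, 7, 18]
arr[1]=6 <= 18: swap with position 1, array becomes [1, 6, 2, 7, 18]
arr[2]=2 <= 18: swap with position 2, array becomes [1, 6, 2, 7, 18]
arr[3]=7 <= 18: swap with position 3, array becomes [1, 6, 2, 7, 18]

Place pivot at position 4: [1, 6, 2, 7, 18]
Pivot position: 4

After partitioning with pivot 18, the array becomes [1, 6, 2, 7, 18]. The pivot is placed at index 4. All elements to the left of the pivot are <= 18, and all elements to the right are > 18.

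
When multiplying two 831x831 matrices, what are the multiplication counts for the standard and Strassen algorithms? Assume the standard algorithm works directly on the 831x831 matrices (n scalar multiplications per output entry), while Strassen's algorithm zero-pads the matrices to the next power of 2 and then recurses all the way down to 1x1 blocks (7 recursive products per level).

Matrix multiplication for 831x831 matrices:

Strassen's algorithm requires power-of-2 dimensions. Pad 831x831 to 1024x1024 (next power of 2).

Standard algorithm: 831^3 = 573856191 multiplications
Strassen's algorithm: 7^(log2(1024)) = 7^10 = 282475249 multiplications
Savings: 573856191 - 282475249 = 291380942 multiplications

Standard: 573856191 multiplications (831^3). Strassen: 282475249 multiplications (7^10, after padding to 1024x1024). Strassen reduces 8 recursive multiplications to 7 at each level.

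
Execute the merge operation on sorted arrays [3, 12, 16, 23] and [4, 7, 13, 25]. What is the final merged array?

Merging process:

Compare 3 vs 4: take 3 from left. Merged: [3]
Compare 12 vs 4: take 4 from right. Merged: [3, 4]
Compare 12 vs 7: take 7 from right. Merged: [3, 4, 7]
Compare 12 vs 13: take 12 from left. Merged: [3, 4, 7, 12]
Compare 16 vs 13: take 13 from right. Merged: [3, 4, 7, 12, 13]
Compare 16 vs 25: take 16 from left. Merged: [3, 4, 7, 12, 13, 16]
Compare 23 vs 25: take 23 from left. Merged: [3, 4, 7, 12, 13, 16, 23]
Append remaining from right: [25]. Merged: [3, 4, 7, 12, 13, 16, 23, 25]

Final merged array: [3, 4, 7, 12, 13, 16, 23, 25]
Total comparisons: 7

The merged array is [3, 4, 7, 12, 13, 16, 23, 25], requiring 7 comparisons. The merge step runs in O(n) time where n is the total number of elements.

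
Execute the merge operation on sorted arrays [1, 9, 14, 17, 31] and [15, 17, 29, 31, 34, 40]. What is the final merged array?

Merging process:

Compare 1 vs 15: take 1 from left. Merged: [1]
Compare 9 vs 15: take 9 from left. Merged: [1, 9]
Compare 14 vs 15: take 14 from left. Merged: [1, 9, 14]
Compare 17 vs 15: take 15 from right. Merged: [1, 9, 14, 15]
Compare 17 vs 17: take 17 from left. Merged: [1, 9, 14, 15, 17]
Compare 31 vs 17: take 17 from right. Merged: [1, 9, 14, 15, 17, 17]
Compare 31 vs 29: take 29 from right. Merged: [1, 9, 14, 15, 17, 17, 29]
Compare 31 vs 31: take 31 from left. Merged: [1, 9, 14, 15, 17, 17, 29, 31]
Append remaining from right: [31, 34, 40]. Merged: [1, 9, 14, 15, 17, 17, 29, 31, 31, 34, 40]

Final merged array: [1, 9, 14, 15, 17, 17, 29, 31, 31, 34, 40]
Total comparisons: 8

The merged array is [1, 9, 14, 15, 17, 17, 29, 31, 31, 34, 40], requiring 8 comparisons. The merge step runs in O(n) time where n is the total number of elements.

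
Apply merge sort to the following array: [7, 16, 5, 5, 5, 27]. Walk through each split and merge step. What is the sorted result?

Merge sort trace:

Split: [7, 16, 5, 5, 5, 27] -> [7, 16, 5] and [5, 5, 27]
  Split: [7, 16, 5] -> [7] and [16, 5]
    Split: [16, 5] -> [16] and [5]
    Merge: [16] + [5] -> [5, 16]
  Merge: [7] + [5, 16] -> [5, 7, 16]
  Split: [5, 5, 27] -> [5] and [5, 27]
    Split: [5, 27] -> [5] and [27]
    Merge: [5] + [27] -> [5, 27]
  Merge: [5] + [5, 27] -> [5, 5, 27]
Merge: [5, 7, 16] + [5, 5, 27] -> [5, 5, 5, 7, 16, 27]

Final sorted array: [5, 5, 5, 7, 16, 27]

The merge sort proceeds by recursively splitting the array and merging sorted halves.
After all merges, the sorted array is [5, 5, 5, 7, 16, 27].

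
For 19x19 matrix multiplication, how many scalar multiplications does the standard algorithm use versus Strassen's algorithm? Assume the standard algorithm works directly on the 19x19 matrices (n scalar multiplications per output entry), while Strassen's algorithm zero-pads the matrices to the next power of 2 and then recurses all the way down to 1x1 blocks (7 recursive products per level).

Matrix multiplication for 19x19 matrices:

Strassen's algorithm requires power-of-2 dimensions. Pad 19x19 to 32x32 (next power of 2).

Standard algorithm: 19^3 = 6859 multiplications
Strassen's algorithm: 7^(log2(32)) = 7^5 = 16807 multiplications
Difference: 6859 - 16807 = -9948 (Strassen uses MORE here due to padding overhead — for small or just-over-power-of-2 n, padding can outweigh the per-level savings)

Standard: 6859 multiplications (19^3). Strassen: 16807 multiplications (7^5, after padding to 32x32). Strassen reduces 8 recursive multiplications to 7 at each level.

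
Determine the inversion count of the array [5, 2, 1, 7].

Finding inversions in [5, 2, 1, 7]:

(0, 1): arr[0]=5 > arr[1]=2
(0, 2): arr[0]=5 > arr[2]=1
(1, 2): arr[1]=2 > arr[2]=1

Total inversions: 3

The array has 3 inversion(s): (0,1), (0,2), (1,2). Each pair (i,j) satisfies i < j and arr[i] > arr[j].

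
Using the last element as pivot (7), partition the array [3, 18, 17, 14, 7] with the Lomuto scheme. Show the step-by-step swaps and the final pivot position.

Lomuto partition with pivot = 7:

Initial array: [3, 18, 17, 14, 7]

arr[0]=3 <= 7: swap with position 0, array becomes [3, 18, 17, 14, 7]
arr[1]=18 > 7: no swap
arr[2]=17 > 7: no swap
arr[3]=14 > 7: no swap

Place pivot at position 1: [3, 7, 17, 14, 18]
Pivot position: 1

After partitioning with pivot 7, the array becomes [3, 7, 17, 14, 18]. The pivot is placed at index 1. All elements to the left of the pivot are <= 7, and all elements to the right are > 7.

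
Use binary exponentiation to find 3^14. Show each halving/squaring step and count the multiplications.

Computing 3^14 by squaring (build up from 3^1; each line after the first costs one multiplication):

3^1 = 3
3^2 = (3^1)^2 = 3^2 = 9
3^3 = 3 * 3^2 = 3 * 9 = 27
3^6 = (3^3)^2 = 27^2 = 729
3^7 = 3 * 3^6 = 3 * 729 = 2187
3^14 = (3^7)^2 = 2187^2 = 4782969

Result: 4782969
Multiplications needed: 5 (5 lines after 3^1)

3^14 = 4782969. Using exponentiation by squaring, this requires 5 multiplications. The key idea: if the exponent is even, square the half-power; if odd, multiply by the base once.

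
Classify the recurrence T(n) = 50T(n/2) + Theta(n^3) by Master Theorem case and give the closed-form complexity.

Master Theorem for T(n) = 50T(n/2) + O(n^3):

a = 50, b = 2, c = 3
log_b(a) = log_2(50) = 5.6439

Case 1: c = 3 < log_2(50) = 5.6439
T(n) = O(n^(log_2 50))

For T(n) = 50T(n/2) + O(n^3): log_2(50) = 5.6439. This is Case 1 of the Master Theorem (c < log_b(a), work dominated by leaves), giving O(n^(log_2 50)).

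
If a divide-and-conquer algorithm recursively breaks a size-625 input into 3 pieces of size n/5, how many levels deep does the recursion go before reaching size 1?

For divide and conquer with division factor 5:

Problem sizes at each level:
Level 0: 625
Level 1: 125
Level 2: 25
Level 3: 5
Level 4: 1

The root is level 0 and the size-1 base case is level 4 (the tree spans levels 0 through 4, i.e. 5 levels counting the root), so the depth is the number of divisions: log_5(625) = 4

The recursion tree depth is log_5(625) = 4. At each level, the problem size is divided by 5, so it takes 4 divisions to reduce to a base case of size 1. The algorithm makes 3 recursive calls at each level.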